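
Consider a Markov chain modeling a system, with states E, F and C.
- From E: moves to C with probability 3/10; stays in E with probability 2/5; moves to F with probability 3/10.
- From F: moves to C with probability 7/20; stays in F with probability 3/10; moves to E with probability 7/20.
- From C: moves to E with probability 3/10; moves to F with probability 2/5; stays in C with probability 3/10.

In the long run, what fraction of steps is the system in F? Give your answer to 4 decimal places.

Let the stationary distribution be π with π = πP and π_1 + π_2 + π_3 = 1.
π_1 = 0.4·π_1 + 0.35·π_2 + 0.3·π_3
π_2 = 0.3·π_1 + 0.3·π_2 + 0.4·π_3
Solving with the normalization constraint gives π = (0.3518, 0.3317, 0.3166).
So the stationary probability of F is 0.3317.

0.3317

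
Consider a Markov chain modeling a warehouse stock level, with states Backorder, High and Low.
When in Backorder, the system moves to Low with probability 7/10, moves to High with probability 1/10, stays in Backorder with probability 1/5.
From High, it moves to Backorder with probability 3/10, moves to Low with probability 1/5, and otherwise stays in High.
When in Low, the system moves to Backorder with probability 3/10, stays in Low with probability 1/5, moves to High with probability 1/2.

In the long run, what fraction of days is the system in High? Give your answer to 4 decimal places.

0.3909

Let the stationary distribution be π with π = πP and π_1 + π_2 + π_3 = 1.
π_1 = 0.2·π_1 + 0.3·π_2 + 0.3·π_3
π_2 = 0.1·π_1 + 0.5·π_2 + 0.5·π_3
Solving with the normalization constraint gives π = (0.2727, 0.3909, 0.3364).
So the stationary probability of High is 0.3909.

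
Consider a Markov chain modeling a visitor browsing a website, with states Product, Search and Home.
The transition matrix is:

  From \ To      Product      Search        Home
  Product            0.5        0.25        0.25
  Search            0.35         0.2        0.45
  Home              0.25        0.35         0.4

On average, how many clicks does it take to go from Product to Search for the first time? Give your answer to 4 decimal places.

Let t(s) be the expected number of clicks to first reach Search from state s, with t(Search) = 0. Conditioning on the first click:
t(Product) = 1 + 0.5·t(Product) + 0.25·t(Home)
t(Home) = 1 + 0.25·t(Product) + 0.4·t(Home)
Solving: t(Product) = 3.5789, t(Home) = 3.1579.
Expected clicks from Product to Search: 3.5789.

3.5789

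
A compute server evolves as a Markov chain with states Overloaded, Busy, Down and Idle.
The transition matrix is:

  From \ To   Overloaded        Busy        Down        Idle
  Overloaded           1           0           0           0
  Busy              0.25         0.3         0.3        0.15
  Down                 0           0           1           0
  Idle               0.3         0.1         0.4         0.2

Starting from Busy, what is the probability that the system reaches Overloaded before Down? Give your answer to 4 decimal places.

Let h(s) be the probability of absorption at Overloaded starting from transient state s. Then h(Overloaded) = 1 and h(Down) = 0. By first-step analysis:
h(Busy) = 0.25·1 + 0.3·h(Busy) + 0.3·0 + 0.15·h(Idle)
h(Idle) = 0.3·1 + 0.1·h(Busy) + 0.4·0 + 0.2·h(Idle)
Solving: h(Busy) = 0.4495, h(Idle) = 0.4312.
Starting from Busy, the probability is 0.4495.

0.4495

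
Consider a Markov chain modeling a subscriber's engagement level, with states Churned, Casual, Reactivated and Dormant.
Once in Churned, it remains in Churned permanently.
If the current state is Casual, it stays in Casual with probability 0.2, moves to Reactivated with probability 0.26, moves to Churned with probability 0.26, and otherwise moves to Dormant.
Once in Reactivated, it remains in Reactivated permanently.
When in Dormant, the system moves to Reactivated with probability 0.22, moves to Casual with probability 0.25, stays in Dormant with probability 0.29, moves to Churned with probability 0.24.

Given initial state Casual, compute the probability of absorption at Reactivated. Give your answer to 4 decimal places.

Let h(s) be the probability of absorption at Reactivated starting from transient state s. Then h(Reactivated) = 1 and h(Churned) = 0. By first-step analysis:
h(Casual) = 0.26·0 + 0.2·h(Casual) + 0.26·1 + 0.28·h(Dormant)
h(Dormant) = 0.24·0 + 0.25·h(Casual) + 0.22·1 + 0.29·h(Dormant)
Solving: h(Casual) = 0.4944, h(Dormant) = 0.4839.
Starting from Casual, the probability is 0.4944.

0.4944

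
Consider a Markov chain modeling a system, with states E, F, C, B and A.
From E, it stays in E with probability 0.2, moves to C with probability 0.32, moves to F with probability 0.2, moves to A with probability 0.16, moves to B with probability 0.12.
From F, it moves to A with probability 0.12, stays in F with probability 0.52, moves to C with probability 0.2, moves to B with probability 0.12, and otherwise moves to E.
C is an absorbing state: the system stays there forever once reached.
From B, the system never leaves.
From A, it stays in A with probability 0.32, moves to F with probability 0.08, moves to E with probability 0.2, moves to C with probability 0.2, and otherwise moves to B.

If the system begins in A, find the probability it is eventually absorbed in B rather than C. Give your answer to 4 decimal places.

Let h(s) be the probability of absorption at B starting from transient state s. Then h(B) = 1 and h(C) = 0. By first-step analysis:
h(E) = 0.2·h(E) + 0.2·h(F) + 0.32·0 + 0.12·1 + 0.16·h(A)
h(F) = 0.04·h(E) + 0.52·h(F) + 0.2·0 + 0.12·1 + 0.12·h(A)
h(A) = 0.2·h(E) + 0.08·h(F) + 0.2·0 + 0.2·1 + 0.32·h(A)
Solving: h(E) = 0.3345, h(F) = 0.3874, h(A) = 0.4381.
Starting from A, the probability is 0.4381.

0.4381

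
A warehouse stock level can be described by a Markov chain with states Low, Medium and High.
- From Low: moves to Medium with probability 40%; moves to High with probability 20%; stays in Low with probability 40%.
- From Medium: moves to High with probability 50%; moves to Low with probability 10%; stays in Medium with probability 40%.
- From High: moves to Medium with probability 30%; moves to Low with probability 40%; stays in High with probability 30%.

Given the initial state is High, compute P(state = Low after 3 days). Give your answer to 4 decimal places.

0.2890

Propagate the distribution vector 3 days from High.
After 0 days: (0.0000, 0.0000, 1.0000)
After 1 day: (0.4000, 0.3000, 0.3000)
After 2 days: (0.3100, 0.3700, 0.3200)
After 3 days: (0.2890, 0.3680, 0.3430)
P(in Low after 3 days) = 0.2890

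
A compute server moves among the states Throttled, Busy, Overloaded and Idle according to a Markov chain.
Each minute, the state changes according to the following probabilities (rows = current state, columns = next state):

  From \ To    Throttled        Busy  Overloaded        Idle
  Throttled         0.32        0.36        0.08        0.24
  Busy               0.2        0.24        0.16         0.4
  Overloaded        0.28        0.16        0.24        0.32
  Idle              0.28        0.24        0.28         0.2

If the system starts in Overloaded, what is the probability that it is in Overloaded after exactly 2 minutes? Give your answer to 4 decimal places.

0.1952

Propagate the distribution vector 2 minutes from Overloaded.
After 0 minutes: (0.0000, 0.0000, 1.0000, 0.0000)
After 1 minute: (0.2800, 0.1600, 0.2400, 0.3200)
After 2 minutes: (0.2784, 0.2544, 0.1952, 0.2720)
P(in Overloaded after 2 minutes) = 0.1952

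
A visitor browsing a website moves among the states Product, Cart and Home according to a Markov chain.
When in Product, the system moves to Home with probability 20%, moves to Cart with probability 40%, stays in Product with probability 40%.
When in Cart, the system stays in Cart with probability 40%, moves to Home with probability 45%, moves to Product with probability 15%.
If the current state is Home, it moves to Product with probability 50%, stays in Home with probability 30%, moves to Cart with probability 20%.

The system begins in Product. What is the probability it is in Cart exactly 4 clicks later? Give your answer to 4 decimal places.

0.3356

Propagate the distribution vector 4 clicks from Product.
After 0 clicks: (1.0000, 0.0000, 0.0000)
After 1 click: (0.4000, 0.4000, 0.2000)
After 2 clicks: (0.3200, 0.3600, 0.3200)
After 3 clicks: (0.3420, 0.3360, 0.3220)
After 4 clicks: (0.3482, 0.3356, 0.3162)
P(in Cart after 4 clicks) = 0.3356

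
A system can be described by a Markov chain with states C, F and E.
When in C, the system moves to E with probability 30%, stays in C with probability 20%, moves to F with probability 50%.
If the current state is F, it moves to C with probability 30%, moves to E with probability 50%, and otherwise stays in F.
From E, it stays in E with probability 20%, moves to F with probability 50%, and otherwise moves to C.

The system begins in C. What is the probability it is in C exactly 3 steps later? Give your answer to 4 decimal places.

0.2720

Propagate the distribution vector 3 steps from C.
After 0 steps: (1.0000, 0.0000, 0.0000)
After 1 step: (0.2000, 0.5000, 0.3000)
After 2 steps: (0.2800, 0.3500, 0.3700)
After 3 steps: (0.2720, 0.3950, 0.3330)
P(in C after 3 steps) = 0.2720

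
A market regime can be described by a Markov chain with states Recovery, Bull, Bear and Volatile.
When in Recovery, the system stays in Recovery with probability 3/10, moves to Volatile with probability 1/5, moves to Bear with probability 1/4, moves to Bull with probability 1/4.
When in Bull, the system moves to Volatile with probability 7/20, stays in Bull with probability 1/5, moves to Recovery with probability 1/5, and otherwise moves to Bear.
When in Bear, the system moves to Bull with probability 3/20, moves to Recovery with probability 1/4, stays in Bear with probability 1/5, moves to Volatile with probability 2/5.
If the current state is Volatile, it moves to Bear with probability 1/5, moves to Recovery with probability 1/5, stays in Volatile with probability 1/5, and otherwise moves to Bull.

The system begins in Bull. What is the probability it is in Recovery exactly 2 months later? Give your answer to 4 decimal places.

0.2325

Propagate the distribution vector 2 months from Bull.
After 0 months: (0.0000, 1.0000, 0.0000, 0.0000)
After 1 month: (0.2000, 0.2000, 0.2500, 0.3500)
After 2 months: (0.2325, 0.2675, 0.2200, 0.2800)
P(in Recovery after 2 months) = 0.2325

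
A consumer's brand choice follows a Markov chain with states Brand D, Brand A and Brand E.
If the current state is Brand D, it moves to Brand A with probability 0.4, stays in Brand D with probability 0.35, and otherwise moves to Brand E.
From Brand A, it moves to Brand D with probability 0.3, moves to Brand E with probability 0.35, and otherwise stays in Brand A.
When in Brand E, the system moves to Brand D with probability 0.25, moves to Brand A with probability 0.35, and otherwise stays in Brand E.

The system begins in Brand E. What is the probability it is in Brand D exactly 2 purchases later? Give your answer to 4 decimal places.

Sum over the intermediate state after 1 purchase:
P = P(Brand E→Brand D)·P(Brand D→Brand D) + P(Brand E→Brand A)·P(Brand A→Brand D) + P(Brand E→Brand E)·P(Brand E→Brand D)
  = 0.25×0.35 + 0.35×0.3 + 0.4×0.25
  = 0.0875 + 0.1050 + 0.1000 = 0.2925

0.2925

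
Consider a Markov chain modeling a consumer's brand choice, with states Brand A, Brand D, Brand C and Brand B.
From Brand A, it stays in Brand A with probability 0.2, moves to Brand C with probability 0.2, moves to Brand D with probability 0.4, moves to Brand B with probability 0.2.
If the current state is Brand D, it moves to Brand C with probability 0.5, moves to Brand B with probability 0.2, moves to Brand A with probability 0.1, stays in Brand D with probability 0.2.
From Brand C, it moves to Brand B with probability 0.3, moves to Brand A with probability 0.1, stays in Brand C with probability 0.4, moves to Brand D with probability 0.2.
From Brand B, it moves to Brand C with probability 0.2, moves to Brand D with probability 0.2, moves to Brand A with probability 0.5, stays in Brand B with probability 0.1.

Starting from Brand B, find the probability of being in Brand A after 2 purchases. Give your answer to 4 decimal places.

0.1900

Propagate the distribution vector 2 purchases from Brand B.
After 0 purchases: (0.0000, 0.0000, 0.0000, 1.0000)
After 1 purchase: (0.5000, 0.2000, 0.2000, 0.1000)
After 2 purchases: (0.1900, 0.3000, 0.3000, 0.2100)
P(in Brand A after 2 purchases) = 0.1900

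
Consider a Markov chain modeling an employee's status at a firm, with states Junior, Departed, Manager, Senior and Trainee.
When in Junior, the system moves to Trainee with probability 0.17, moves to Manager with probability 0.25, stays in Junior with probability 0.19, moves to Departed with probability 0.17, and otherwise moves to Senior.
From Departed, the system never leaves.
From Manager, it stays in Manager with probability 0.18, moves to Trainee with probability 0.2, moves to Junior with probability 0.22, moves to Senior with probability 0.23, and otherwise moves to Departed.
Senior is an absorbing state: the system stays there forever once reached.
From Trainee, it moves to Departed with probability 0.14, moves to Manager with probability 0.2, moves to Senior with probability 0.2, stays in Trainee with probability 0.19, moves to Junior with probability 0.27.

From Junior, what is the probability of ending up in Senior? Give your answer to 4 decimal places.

Let h(s) be the probability of absorption at Senior starting from transient state s. Then h(Senior) = 1 and h(Departed) = 0. By first-step analysis:
h(Junior) = 0.19·h(Junior) + 0.17·0 + 0.25·h(Manager) + 0.22·1 + 0.17·h(Trainee)
h(Manager) = 0.22·h(Junior) + 0.17·0 + 0.18·h(Manager) + 0.23·1 + 0.2·h(Trainee)
h(Trainee) = 0.27·h(Junior) + 0.14·0 + 0.2·h(Manager) + 0.2·1 + 0.19·h(Trainee)
Solving: h(Junior) = 0.5705, h(Manager) = 0.5748, h(Trainee) = 0.5790.
Starting from Junior, the probability is 0.5705.

0.5705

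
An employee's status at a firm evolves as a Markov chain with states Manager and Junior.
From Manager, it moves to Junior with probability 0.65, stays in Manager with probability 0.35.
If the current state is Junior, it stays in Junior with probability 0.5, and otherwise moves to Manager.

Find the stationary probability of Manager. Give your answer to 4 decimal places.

0.4348

Let the stationary distribution be π with π = πP and π_1 + π_2 = 1.
π_1 = 0.35·π_1 + 0.5·π_2
Solving with the normalization constraint gives π = (0.4348, 0.5652).
So the stationary probability of Manager is 0.4348.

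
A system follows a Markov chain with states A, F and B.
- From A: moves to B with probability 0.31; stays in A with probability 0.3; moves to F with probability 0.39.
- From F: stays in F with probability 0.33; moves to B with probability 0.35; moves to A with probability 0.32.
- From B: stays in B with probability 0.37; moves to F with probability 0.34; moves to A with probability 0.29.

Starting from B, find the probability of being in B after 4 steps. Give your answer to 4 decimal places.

Propagate the distribution vector 4 steps from B.
After 0 steps: (0.0000, 0.0000, 1.0000)
After 1 step: (0.2900, 0.3400, 0.3700)
After 2 steps: (0.3031, 0.3511, 0.3458)
After 3 steps: (0.3036, 0.3516, 0.3448)
After 4 steps: (0.3036, 0.3517, 0.3448)
P(in B after 4 steps) = 0.3448

0.3448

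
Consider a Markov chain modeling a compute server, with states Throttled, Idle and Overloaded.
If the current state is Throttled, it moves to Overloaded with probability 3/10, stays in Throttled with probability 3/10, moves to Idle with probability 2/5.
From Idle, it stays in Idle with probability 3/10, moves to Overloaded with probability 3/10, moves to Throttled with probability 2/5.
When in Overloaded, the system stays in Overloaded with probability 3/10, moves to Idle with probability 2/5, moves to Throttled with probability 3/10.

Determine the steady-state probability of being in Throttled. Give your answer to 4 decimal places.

0.3364

Let the stationary distribution be π with π = πP and π_1 + π_2 + π_3 = 1.
π_1 = 0.3·π_1 + 0.4·π_2 + 0.3·π_3
π_2 = 0.4·π_1 + 0.3·π_2 + 0.4·π_3
Solving with the normalization constraint gives π = (0.3364, 0.3636, 0.3000).
So the stationary probability of Throttled is 0.3364.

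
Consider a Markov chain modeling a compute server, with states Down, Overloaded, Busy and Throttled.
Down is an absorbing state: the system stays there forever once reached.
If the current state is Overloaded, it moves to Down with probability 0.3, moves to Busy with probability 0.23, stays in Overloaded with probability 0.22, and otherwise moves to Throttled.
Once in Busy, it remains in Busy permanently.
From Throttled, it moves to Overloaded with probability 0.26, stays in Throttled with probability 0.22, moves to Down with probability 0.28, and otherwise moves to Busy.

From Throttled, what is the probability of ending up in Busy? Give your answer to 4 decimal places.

Let h(s) be the probability of absorption at Busy starting from transient state s. Then h(Busy) = 1 and h(Down) = 0. By first-step analysis:
h(Overloaded) = 0.3·0 + 0.22·h(Overloaded) + 0.23·1 + 0.25·h(Throttled)
h(Throttled) = 0.28·0 + 0.26·h(Overloaded) + 0.24·1 + 0.22·h(Throttled)
Solving: h(Overloaded) = 0.4406, h(Throttled) = 0.4545.
Starting from Throttled, the probability is 0.4545.

0.4545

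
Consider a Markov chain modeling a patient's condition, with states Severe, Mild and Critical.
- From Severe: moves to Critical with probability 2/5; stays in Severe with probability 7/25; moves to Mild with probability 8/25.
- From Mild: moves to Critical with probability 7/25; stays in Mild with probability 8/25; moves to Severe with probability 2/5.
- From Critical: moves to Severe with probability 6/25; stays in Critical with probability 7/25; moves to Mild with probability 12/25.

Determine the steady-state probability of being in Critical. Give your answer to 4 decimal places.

0.3174

Let the stationary distribution be π with π = πP and π_1 + π_2 + π_3 = 1.
π_1 = 0.28·π_1 + 0.4·π_2 + 0.24·π_3
π_2 = 0.32·π_1 + 0.32·π_2 + 0.48·π_3
Solving with the normalization constraint gives π = (0.3118, 0.3708, 0.3174).
So the stationary probability of Critical is 0.3174.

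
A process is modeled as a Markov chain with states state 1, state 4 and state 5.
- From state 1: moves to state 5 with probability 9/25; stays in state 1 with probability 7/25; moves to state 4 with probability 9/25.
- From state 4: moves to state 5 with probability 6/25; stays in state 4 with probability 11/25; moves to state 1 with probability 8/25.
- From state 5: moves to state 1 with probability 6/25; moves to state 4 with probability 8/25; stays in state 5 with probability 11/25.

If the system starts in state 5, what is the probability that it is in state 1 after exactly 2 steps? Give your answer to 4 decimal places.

Sum over the intermediate state after 1 step:
P = P(state 5→state 1)·P(state 1→state 1) + P(state 5→state 4)·P(state 4→state 1) + P(state 5→state 5)·P(state 5→state 1)
  = 0.24×0.28 + 0.32×0.32 + 0.44×0.24
  = 0.0672 + 0.1024 + 0.1056 = 0.2752

0.2752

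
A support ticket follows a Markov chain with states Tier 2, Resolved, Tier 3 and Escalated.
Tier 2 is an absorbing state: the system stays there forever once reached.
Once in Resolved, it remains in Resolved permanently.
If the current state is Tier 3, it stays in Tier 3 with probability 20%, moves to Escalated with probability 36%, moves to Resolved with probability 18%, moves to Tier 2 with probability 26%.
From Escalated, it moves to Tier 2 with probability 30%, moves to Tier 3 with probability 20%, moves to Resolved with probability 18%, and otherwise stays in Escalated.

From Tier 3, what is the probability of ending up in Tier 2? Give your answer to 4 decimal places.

Let h(s) be the probability of absorption at Tier 2 starting from transient state s. Then h(Tier 2) = 1 and h(Resolved) = 0. By first-step analysis:
h(Tier 3) = 0.26·1 + 0.18·0 + 0.2·h(Tier 3) + 0.36·h(Escalated)
h(Escalated) = 0.3·1 + 0.18·0 + 0.2·h(Tier 3) + 0.32·h(Escalated)
Solving: h(Tier 3) = 0.6034, h(Escalated) = 0.6186.
Starting from Tier 3, the probability is 0.6034.

0.6034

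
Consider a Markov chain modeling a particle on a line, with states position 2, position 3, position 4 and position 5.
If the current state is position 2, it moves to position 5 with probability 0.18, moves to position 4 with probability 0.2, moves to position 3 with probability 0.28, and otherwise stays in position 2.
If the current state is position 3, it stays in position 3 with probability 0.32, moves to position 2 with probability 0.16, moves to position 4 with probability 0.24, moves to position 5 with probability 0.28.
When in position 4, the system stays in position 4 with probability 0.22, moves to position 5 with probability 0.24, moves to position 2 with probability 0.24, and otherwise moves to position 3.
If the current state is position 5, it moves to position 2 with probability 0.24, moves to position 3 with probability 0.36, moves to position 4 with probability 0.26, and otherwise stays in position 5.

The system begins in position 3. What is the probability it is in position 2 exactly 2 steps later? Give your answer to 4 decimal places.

Propagate the distribution vector 2 steps from position 3.
After 0 steps: (0.0000, 1.0000, 0.0000, 0.0000)
After 1 step: (0.1600, 0.3200, 0.2400, 0.2800)
After 2 steps: (0.2304, 0.3200, 0.2344, 0.2152)
P(in position 2 after 2 steps) = 0.2304

0.2304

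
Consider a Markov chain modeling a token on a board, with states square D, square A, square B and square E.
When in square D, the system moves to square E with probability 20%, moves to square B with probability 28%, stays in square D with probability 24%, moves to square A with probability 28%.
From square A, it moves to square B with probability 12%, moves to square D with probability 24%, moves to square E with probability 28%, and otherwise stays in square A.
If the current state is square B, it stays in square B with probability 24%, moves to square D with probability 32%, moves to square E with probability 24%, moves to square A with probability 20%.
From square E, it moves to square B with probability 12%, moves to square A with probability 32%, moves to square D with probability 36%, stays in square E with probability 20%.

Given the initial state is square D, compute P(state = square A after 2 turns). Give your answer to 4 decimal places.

0.2880

Propagate the distribution vector 2 turns from square D.
After 0 turns: (1.0000, 0.0000, 0.0000, 0.0000)
After 1 turn: (0.2400, 0.2800, 0.2800, 0.2000)
After 2 turns: (0.2864, 0.2880, 0.1920, 0.2336)
P(in square A after 2 turns) = 0.2880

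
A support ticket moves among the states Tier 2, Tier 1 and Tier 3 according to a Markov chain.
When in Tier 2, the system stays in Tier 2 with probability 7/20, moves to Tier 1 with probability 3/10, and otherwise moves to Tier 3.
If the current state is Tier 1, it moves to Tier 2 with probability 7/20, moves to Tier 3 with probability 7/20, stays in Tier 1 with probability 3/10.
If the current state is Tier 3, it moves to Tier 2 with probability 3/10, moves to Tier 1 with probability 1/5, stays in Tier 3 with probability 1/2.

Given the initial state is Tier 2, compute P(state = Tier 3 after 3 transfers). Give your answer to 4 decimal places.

Propagate the distribution vector 3 transfers from Tier 2.
After 0 transfers: (1.0000, 0.0000, 0.0000)
After 1 transfer: (0.3500, 0.3000, 0.3500)
After 2 transfers: (0.3325, 0.2650, 0.4025)
After 3 transfers: (0.3299, 0.2598, 0.4104)
P(in Tier 3 after 3 transfers) = 0.4104

0.4104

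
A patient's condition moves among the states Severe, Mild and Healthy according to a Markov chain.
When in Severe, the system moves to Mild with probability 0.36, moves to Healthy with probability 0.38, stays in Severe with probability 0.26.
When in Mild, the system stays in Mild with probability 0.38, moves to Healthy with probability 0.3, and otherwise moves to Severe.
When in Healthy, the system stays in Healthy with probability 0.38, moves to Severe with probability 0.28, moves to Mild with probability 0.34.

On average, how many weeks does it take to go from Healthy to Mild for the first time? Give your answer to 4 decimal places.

2.8944

Let t(s) be the expected number of weeks to first reach Mild from state s, with t(Mild) = 0. Conditioning on the first week:
t(Severe) = 1 + 0.26·t(Severe) + 0.38·t(Healthy)
t(Healthy) = 1 + 0.28·t(Severe) + 0.38·t(Healthy)
Solving: t(Severe) = 2.8377, t(Healthy) = 2.8944.
Expected weeks from Healthy to Mild: 2.8944.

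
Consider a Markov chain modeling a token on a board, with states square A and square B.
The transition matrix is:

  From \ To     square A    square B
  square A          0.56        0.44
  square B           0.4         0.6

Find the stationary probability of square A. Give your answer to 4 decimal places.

0.4762

Let the stationary distribution be π with π = πP and π_1 + π_2 = 1.
π_1 = 0.56·π_1 + 0.4·π_2
Solving with the normalization constraint gives π = (0.4762, 0.5238).
So the stationary probability of square A is 0.4762.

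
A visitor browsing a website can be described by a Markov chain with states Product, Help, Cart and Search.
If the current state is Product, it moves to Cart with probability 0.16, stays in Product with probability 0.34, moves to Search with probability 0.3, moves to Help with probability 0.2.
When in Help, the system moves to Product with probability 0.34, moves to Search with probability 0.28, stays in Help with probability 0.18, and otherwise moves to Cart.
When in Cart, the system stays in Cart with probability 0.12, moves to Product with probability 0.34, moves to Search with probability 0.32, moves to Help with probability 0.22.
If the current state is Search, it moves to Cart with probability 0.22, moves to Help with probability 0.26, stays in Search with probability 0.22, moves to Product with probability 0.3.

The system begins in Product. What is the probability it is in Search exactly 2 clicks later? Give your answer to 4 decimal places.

Propagate the distribution vector 2 clicks from Product.
After 0 clicks: (1.0000, 0.0000, 0.0000, 0.0000)
After 1 click: (0.3400, 0.2000, 0.1600, 0.3000)
After 2 clicks: (0.3280, 0.2172, 0.1796, 0.2752)
P(in Search after 2 clicks) = 0.2752

0.2752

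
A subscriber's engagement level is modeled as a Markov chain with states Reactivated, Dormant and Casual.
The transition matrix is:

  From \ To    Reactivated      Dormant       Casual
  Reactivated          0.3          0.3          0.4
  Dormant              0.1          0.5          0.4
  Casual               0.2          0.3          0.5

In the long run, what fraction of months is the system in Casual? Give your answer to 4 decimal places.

0.4444

Let the stationary distribution be π with π = πP and π_1 + π_2 + π_3 = 1.
π_1 = 0.3·π_1 + 0.1·π_2 + 0.2·π_3
π_2 = 0.3·π_1 + 0.5·π_2 + 0.3·π_3
Solving with the normalization constraint gives π = (0.1806, 0.3750, 0.4444).
So the stationary probability of Casual is 0.4444.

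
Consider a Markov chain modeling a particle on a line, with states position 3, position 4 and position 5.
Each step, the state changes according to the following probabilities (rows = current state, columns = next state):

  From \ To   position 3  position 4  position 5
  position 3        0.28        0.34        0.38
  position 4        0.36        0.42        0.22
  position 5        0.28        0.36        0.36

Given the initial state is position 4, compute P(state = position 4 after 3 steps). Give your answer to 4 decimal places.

0.3764

Propagate the distribution vector 3 steps from position 4.
After 0 steps: (0.0000, 1.0000, 0.0000)
After 1 step: (0.3600, 0.4200, 0.2200)
After 2 steps: (0.3136, 0.3780, 0.3084)
After 3 steps: (0.3102, 0.3764, 0.3134)
P(in position 4 after 3 steps) = 0.3764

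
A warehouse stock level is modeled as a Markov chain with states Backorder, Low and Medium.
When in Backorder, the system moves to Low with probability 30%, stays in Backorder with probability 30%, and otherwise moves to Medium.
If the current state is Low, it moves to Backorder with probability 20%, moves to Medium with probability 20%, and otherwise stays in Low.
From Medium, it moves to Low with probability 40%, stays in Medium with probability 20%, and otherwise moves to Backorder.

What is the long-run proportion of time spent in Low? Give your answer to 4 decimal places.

0.4651

Let the stationary distribution be π with π = πP and π_1 + π_2 + π_3 = 1.
π_1 = 0.3·π_1 + 0.2·π_2 + 0.4·π_3
π_2 = 0.3·π_1 + 0.6·π_2 + 0.4·π_3
Solving with the normalization constraint gives π = (0.2791, 0.4651, 0.2558).
So the stationary probability of Low is 0.4651.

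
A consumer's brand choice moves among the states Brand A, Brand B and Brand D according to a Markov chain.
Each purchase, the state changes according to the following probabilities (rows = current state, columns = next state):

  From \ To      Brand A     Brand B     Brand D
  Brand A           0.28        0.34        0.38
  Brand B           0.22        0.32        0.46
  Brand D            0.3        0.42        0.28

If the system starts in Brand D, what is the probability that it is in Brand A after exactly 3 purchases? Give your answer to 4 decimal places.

Propagate the distribution vector 3 purchases from Brand D.
After 0 purchases: (0.0000, 0.0000, 1.0000)
After 1 purchase: (0.3000, 0.4200, 0.2800)
After 2 purchases: (0.2604, 0.3540, 0.3856)
After 3 purchases: (0.2665, 0.3638, 0.3698)
P(in Brand A after 3 purchases) = 0.2665

0.2665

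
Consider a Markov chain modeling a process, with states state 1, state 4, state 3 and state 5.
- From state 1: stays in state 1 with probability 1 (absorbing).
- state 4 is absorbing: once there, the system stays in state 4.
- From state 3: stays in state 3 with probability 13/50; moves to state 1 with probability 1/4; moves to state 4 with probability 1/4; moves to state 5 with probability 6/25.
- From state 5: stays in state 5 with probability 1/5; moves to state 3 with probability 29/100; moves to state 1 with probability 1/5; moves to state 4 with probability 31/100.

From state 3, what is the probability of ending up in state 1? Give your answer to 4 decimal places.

Let h(s) be the probability of absorption at state 1 starting from transient state s. Then h(state 1) = 1 and h(state 4) = 0. By first-step analysis:
h(state 3) = 0.25·1 + 0.25·0 + 0.26·h(state 3) + 0.24·h(state 5)
h(state 5) = 0.2·1 + 0.31·0 + 0.29·h(state 3) + 0.2·h(state 5)
Solving: h(state 3) = 0.4747, h(state 5) = 0.4221.
Starting from state 3, the probability is 0.4747.

0.4747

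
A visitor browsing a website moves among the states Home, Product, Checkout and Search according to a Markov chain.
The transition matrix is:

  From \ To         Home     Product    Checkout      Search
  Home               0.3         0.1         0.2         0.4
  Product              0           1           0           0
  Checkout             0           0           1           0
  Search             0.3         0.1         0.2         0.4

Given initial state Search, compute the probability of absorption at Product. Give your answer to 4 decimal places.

0.3333

Let h(s) be the probability of absorption at Product starting from transient state s. Then h(Product) = 1 and h(Checkout) = 0. By first-step analysis:
h(Home) = 0.3·h(Home) + 0.1·1 + 0.2·0 + 0.4·h(Search)
h(Search) = 0.3·h(Home) + 0.1·1 + 0.2·0 + 0.4·h(Search)
Solving: h(Home) = 0.3333, h(Search) = 0.3333.
Starting from Search, the probability is 0.3333.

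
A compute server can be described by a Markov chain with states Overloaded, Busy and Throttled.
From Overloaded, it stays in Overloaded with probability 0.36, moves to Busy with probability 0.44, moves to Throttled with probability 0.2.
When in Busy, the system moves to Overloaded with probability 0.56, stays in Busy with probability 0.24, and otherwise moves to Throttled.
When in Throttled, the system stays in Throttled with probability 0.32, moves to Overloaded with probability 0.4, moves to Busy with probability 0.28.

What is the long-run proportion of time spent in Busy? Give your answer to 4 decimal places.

0.3364

Let the stationary distribution be π with π = πP and π_1 + π_2 + π_3 = 1.
π_1 = 0.36·π_1 + 0.56·π_2 + 0.4·π_3
π_2 = 0.44·π_1 + 0.24·π_2 + 0.28·π_3
Solving with the normalization constraint gives π = (0.4364, 0.3364, 0.2273).
So the stationary probability of Busy is 0.3364.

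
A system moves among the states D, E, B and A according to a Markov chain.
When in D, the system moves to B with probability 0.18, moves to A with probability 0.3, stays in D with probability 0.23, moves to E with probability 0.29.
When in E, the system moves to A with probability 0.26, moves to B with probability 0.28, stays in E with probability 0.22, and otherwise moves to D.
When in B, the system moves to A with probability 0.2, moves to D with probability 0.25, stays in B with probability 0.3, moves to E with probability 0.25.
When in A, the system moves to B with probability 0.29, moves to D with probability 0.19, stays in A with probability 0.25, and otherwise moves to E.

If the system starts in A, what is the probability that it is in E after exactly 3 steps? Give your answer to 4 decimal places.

0.2565

Propagate the distribution vector 3 steps from A.
After 0 steps: (0.0000, 0.0000, 0.0000, 1.0000)
After 1 step: (0.1900, 0.2700, 0.2900, 0.2500)
After 2 steps: (0.2285, 0.2545, 0.2693, 0.2477)
After 3 steps: (0.2280, 0.2565, 0.2650, 0.2505)
P(in E after 3 steps) = 0.2565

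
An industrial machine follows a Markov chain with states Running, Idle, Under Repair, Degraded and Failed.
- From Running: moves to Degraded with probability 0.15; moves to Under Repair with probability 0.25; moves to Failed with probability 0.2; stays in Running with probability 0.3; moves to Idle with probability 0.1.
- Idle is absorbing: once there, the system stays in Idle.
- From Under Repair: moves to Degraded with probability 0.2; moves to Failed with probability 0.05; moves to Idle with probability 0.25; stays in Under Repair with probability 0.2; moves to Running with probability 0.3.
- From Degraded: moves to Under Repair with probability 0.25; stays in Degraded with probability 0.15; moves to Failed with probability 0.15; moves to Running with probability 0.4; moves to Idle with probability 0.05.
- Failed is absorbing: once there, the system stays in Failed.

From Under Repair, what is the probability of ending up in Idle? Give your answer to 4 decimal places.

0.5923

Let h(s) be the probability of absorption at Idle starting from transient state s. Then h(Idle) = 1 and h(Failed) = 0. By first-step analysis:
h(Running) = 0.3·h(Running) + 0.1·1 + 0.25·h(Under Repair) + 0.15·h(Degraded) + 0.2·0
h(Under Repair) = 0.3·h(Running) + 0.25·1 + 0.2·h(Under Repair) + 0.2·h(Degraded) + 0.05·0
h(Degraded) = 0.4·h(Running) + 0.05·1 + 0.25·h(Under Repair) + 0.15·h(Degraded) + 0.15·0
Solving: h(Running) = 0.4497, h(Under Repair) = 0.5923, h(Degraded) = 0.4446.
Starting from Under Repair, the probability is 0.5923.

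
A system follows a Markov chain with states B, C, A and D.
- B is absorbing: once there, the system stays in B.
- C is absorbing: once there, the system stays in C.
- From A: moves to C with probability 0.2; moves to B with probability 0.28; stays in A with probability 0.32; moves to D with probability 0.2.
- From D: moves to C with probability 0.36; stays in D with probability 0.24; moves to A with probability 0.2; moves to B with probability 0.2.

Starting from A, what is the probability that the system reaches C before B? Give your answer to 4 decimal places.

Let h(s) be the probability of absorption at C starting from transient state s. Then h(C) = 1 and h(B) = 0. By first-step analysis:
h(A) = 0.28·0 + 0.2·1 + 0.32·h(A) + 0.2·h(D)
h(D) = 0.2·0 + 0.36·1 + 0.2·h(A) + 0.24·h(D)
Solving: h(A) = 0.4698, h(D) = 0.5973.
Starting from A, the probability is 0.4698.

0.4698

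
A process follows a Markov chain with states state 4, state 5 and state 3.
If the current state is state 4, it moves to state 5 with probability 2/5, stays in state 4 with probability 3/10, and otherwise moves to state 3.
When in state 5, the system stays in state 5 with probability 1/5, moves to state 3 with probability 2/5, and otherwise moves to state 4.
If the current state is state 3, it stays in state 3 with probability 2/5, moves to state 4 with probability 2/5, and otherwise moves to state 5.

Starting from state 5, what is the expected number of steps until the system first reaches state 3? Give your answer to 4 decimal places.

2.7500

Let t(s) be the expected number of steps to first reach state 3 from state s, with t(state 3) = 0. Conditioning on the first step:
t(state 4) = 1 + 0.3·t(state 4) + 0.4·t(state 5)
t(state 5) = 1 + 0.4·t(state 4) + 0.2·t(state 5)
Solving: t(state 4) = 3.0000, t(state 5) = 2.7500.
Expected steps from state 5 to state 3: 2.7500.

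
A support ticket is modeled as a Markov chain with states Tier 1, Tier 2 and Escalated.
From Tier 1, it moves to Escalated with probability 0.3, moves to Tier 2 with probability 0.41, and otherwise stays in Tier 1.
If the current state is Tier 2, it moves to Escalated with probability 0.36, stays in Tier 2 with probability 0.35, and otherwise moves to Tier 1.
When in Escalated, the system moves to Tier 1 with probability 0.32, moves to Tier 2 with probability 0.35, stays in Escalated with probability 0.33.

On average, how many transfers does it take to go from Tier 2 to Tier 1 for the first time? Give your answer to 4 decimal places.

Let t(s) be the expected number of transfers to first reach Tier 1 from state s, with t(Tier 1) = 0. Conditioning on the first transfer:
t(Tier 2) = 1 + 0.35·t(Tier 2) + 0.36·t(Escalated)
t(Escalated) = 1 + 0.35·t(Tier 2) + 0.33·t(Escalated)
Solving: t(Tier 2) = 3.3279, t(Escalated) = 3.2310.
Expected transfers from Tier 2 to Tier 1: 3.3279.

3.3279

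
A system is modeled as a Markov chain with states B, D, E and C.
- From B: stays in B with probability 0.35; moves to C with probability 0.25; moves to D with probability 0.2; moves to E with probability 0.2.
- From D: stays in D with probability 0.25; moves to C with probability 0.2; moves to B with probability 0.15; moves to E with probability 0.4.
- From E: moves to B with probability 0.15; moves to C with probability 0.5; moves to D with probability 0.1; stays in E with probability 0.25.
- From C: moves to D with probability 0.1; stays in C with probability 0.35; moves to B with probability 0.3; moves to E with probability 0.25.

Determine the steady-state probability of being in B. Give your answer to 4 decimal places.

0.2516

Let the stationary distribution be π with π = πP and π_1 + π_2 + π_3 + π_4 = 1.
π_1 = 0.35·π_1 + 0.15·π_2 + 0.15·π_3 + 0.3·π_4
π_2 = 0.2·π_1 + 0.25·π_2 + 0.1·π_3 + 0.1·π_4
π_3 = 0.2·π_1 + 0.4·π_2 + 0.25·π_3 + 0.25·π_4
Solving with the normalization constraint gives π = (0.2516, 0.1472, 0.2595, 0.3417).
So the stationary probability of B is 0.2516.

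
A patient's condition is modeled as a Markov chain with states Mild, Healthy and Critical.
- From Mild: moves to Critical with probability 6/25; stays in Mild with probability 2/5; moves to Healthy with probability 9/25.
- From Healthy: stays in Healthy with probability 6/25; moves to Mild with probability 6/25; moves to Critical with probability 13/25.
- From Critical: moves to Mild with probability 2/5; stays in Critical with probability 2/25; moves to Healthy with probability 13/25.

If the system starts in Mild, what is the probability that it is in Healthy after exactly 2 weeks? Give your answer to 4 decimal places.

Sum over the intermediate state after 1 week:
P = P(Mild→Mild)·P(Mild→Healthy) + P(Mild→Healthy)·P(Healthy→Healthy) + P(Mild→Critical)·P(Critical→Healthy)
  = 0.4×0.36 + 0.36×0.24 + 0.24×0.52
  = 0.1440 + 0.0864 + 0.1248 = 0.3552

0.3552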